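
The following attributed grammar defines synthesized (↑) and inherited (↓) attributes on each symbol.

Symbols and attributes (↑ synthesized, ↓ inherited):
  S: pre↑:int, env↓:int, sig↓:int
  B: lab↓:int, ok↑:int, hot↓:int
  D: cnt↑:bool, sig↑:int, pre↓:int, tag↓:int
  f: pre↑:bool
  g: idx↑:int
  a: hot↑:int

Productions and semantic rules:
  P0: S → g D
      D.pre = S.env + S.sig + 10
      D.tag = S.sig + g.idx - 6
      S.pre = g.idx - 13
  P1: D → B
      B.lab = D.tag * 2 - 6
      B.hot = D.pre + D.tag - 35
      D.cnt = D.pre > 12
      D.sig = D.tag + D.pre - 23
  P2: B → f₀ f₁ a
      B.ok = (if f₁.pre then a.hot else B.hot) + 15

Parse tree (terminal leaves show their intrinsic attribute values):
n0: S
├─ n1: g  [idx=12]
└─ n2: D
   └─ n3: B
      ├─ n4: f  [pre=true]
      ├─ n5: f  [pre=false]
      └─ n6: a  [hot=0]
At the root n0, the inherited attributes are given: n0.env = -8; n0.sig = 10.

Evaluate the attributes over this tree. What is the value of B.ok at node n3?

8

1. n0.env = -8  [given at root]
2. n0.sig = 10  [given at root]
3. n1.idx = 12  [terminal]
4. n2.pre = 12  [S.env + S.sig + 10]
5. n2.tag = 16  [S.sig + g.idx - 6]
6. n3.lab = 26  [D.tag * 2 - 6]
7. n3.hot = -7  [D.pre + D.tag - 35]
8. n4.pre = true  [terminal]
9. n5.pre = false  [terminal]
10. n6.hot = 0  [terminal]
11. n3.ok = 8  [(if f₁.pre then a.hot else B.hot) + 15]
12. n2.cnt = false  [D.pre > 12]
13. n2.sig = 5  [D.tag + D.pre - 23]
14. n0.pre = -1  [g.idx - 13]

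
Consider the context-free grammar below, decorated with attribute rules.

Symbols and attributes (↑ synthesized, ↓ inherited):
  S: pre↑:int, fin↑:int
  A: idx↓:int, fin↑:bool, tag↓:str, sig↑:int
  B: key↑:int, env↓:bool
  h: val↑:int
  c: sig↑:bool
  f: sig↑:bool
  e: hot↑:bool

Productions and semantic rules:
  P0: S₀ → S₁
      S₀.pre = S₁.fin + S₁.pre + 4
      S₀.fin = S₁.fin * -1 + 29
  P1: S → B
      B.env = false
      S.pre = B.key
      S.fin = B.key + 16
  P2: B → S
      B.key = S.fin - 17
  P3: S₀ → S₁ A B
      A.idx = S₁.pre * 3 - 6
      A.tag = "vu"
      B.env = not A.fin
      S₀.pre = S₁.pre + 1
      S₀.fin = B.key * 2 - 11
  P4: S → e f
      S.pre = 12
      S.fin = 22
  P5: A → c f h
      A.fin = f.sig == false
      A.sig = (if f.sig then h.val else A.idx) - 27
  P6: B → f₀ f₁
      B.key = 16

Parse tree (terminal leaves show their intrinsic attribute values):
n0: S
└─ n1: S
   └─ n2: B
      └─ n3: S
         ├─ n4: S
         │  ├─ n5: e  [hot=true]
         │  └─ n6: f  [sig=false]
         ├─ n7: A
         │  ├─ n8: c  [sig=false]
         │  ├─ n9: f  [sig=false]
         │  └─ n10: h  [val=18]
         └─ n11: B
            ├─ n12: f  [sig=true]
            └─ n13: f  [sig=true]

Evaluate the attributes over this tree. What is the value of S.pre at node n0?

28

1. n2.env = false  [false]
2. n5.hot = true  [terminal]
3. n6.sig = false  [terminal]
4. n4.pre = 12  [12]
5. n4.fin = 22  [22]
6. n7.idx = 30  [S₁.pre * 3 - 6]
7. n7.tag = "vu"  ["vu"]
8. n8.sig = false  [terminal]
9. n9.sig = false  [terminal]
10. n10.val = 18  [terminal]
11. n7.fin = true  [f.sig == false]
12. n7.sig = 3  [(if f.sig then h.val else A.idx) - 27]
13. n11.env = false  [not A.fin]
14. n12.sig = true  [terminal]
15. n13.sig = true  [terminal]
16. n11.key = 16  [16]
17. n3.pre = 13  [S₁.pre + 1]
18. n3.fin = 21  [B.key * 2 - 11]
19. n2.key = 4  [S.fin - 17]
20. n1.pre = 4  [B.key]
21. n1.fin = 20  [B.key + 16]
22. n0.pre = 28  [S₁.fin + S₁.pre + 4]
23. n0.fin = 9  [S₁.fin * -1 + 29]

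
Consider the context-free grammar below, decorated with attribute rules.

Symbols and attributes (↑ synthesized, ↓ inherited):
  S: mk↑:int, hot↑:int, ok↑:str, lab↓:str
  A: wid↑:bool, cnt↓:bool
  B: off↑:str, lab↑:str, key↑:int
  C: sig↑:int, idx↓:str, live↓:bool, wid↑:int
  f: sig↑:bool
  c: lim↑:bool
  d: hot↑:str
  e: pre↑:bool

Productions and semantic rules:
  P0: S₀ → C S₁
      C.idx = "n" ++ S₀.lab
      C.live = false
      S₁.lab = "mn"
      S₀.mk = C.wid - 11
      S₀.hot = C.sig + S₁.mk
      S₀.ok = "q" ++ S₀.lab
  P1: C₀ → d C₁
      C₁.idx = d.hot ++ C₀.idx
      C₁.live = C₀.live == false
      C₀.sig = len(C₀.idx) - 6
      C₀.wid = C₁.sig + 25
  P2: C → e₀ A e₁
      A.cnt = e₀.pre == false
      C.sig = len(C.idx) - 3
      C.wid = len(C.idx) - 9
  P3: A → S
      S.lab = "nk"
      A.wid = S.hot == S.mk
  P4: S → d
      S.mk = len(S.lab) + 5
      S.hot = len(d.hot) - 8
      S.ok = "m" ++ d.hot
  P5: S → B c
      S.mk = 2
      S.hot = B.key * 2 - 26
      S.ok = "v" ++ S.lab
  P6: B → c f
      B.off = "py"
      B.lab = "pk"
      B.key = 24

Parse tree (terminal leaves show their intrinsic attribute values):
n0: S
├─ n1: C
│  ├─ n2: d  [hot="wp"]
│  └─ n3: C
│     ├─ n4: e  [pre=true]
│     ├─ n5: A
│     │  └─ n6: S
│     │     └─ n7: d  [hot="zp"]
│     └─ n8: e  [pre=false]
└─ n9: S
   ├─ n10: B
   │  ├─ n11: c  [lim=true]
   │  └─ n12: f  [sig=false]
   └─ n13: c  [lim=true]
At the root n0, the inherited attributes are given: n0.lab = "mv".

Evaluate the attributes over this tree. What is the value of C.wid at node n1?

1. n0.lab = "mv"  [given at root]
2. n1.idx = "nmv"  ["n" ++ S₀.lab]
3. n1.live = false  [false]
4. n2.hot = "wp"  [terminal]
5. n3.idx = "wpnmv"  [d.hot ++ C₀.idx]
6. n3.live = true  [C₀.live == false]
7. n4.pre = true  [terminal]
8. n5.cnt = false  [e₀.pre == false]
9. n6.lab = "nk"  ["nk"]
10. n7.hot = "zp"  [terminal]
11. n6.mk = 7  [len(S.lab) + 5]
12. n6.hot = -6  [len(d.hot) - 8]
13. n6.ok = "mzp"  ["m" ++ d.hot]
14. n5.wid = false  [S.hot == S.mk]
15. n8.pre = false  [terminal]
16. n3.sig = 2  [len(C.idx) - 3]
17. n3.wid = -4  [len(C.idx) - 9]
18. n1.sig = -3  [len(C₀.idx) - 6]
19. n1.wid = 27  [C₁.sig + 25]
20. n9.lab = "mn"  ["mn"]
21. n11.lim = true  [terminal]
22. n12.sig = false  [terminal]
23. n10.off = "py"  ["py"]
24. n10.lab = "pk"  ["pk"]
25. n10.key = 24  [24]
26. n13.lim = true  [terminal]
27. n9.mk = 2  [2]
28. n9.hot = 22  [B.key * 2 - 26]
29. n9.ok = "vmn"  ["v" ++ S.lab]
30. n0.mk = 16  [C.wid - 11]
31. n0.hot = -1  [C.sig + S₁.mk]
32. n0.ok = "qmv"  ["q" ++ S₀.lab]

27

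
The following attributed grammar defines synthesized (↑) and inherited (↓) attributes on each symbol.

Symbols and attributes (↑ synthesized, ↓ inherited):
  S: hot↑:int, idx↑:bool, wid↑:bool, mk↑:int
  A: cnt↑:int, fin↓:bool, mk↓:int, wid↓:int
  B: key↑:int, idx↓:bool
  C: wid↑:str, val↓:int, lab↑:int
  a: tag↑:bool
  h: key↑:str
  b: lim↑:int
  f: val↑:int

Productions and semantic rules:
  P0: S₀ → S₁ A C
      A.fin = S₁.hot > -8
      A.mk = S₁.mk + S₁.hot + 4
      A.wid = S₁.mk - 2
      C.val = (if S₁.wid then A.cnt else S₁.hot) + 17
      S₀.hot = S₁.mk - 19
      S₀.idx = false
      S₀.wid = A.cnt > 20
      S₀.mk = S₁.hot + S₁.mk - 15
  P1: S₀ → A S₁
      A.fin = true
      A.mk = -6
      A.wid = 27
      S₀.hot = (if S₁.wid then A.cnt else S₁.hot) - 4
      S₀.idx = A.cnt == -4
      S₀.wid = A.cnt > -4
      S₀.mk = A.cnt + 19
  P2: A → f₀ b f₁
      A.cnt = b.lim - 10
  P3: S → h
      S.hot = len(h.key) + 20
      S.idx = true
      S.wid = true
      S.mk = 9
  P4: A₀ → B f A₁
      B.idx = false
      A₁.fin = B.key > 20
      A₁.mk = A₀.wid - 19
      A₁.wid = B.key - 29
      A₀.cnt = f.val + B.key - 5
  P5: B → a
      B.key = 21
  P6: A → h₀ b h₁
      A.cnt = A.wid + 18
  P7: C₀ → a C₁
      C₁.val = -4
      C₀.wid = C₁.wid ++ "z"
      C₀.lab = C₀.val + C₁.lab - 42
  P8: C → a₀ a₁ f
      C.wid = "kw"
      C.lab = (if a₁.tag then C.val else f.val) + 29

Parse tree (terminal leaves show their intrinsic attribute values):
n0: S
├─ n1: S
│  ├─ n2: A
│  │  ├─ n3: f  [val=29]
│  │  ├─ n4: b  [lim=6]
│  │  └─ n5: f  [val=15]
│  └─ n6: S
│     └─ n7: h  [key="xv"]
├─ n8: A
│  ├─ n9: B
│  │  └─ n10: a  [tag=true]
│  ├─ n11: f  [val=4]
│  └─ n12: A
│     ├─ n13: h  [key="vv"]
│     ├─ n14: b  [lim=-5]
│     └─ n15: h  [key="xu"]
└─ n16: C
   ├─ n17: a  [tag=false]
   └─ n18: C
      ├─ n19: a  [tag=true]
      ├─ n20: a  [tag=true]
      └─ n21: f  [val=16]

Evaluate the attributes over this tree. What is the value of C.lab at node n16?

-8

1. n2.fin = true  [true]
2. n2.mk = -6  [-6]
3. n2.wid = 27  [27]
4. n3.val = 29  [terminal]
5. n4.lim = 6  [terminal]
6. n5.val = 15  [terminal]
7. n2.cnt = -4  [b.lim - 10]
8. n7.key = "xv"  [terminal]
9. n6.hot = 22  [len(h.key) + 20]
10. n6.idx = true  [true]
11. n6.wid = true  [true]
12. n6.mk = 9  [9]
13. n1.hot = -8  [(if S₁.wid then A.cnt else S₁.hot) - 4]
14. n1.idx = true  [A.cnt == -4]
15. n1.wid = false  [A.cnt > -4]
16. n1.mk = 15  [A.cnt + 19]
17. n8.fin = false  [S₁.hot > -8]
18. n8.mk = 11  [S₁.mk + S₁.hot + 4]
19. n8.wid = 13  [S₁.mk - 2]
20. n9.idx = false  [false]
21. n10.tag = true  [terminal]
22. n9.key = 21  [21]
23. n11.val = 4  [terminal]
24. n12.fin = true  [B.key > 20]
25. n12.mk = -6  [A₀.wid - 19]
26. n12.wid = -8  [B.key - 29]
27. n13.key = "vv"  [terminal]
28. n14.lim = -5  [terminal]
29. n15.key = "xu"  [terminal]
30. n12.cnt = 10  [A.wid + 18]
31. n8.cnt = 20  [f.val + B.key - 5]
32. n16.val = 9  [(if S₁.wid then A.cnt else S₁.hot) + 17]
33. n17.tag = false  [terminal]
34. n18.val = -4  [-4]
35. n19.tag = true  [terminal]
36. n20.tag = true  [terminal]
37. n21.val = 16  [terminal]
38. n18.wid = "kw"  ["kw"]
39. n18.lab = 25  [(if a₁.tag then C.val else f.val) + 29]
40. n16.wid = "kwz"  [C₁.wid ++ "z"]
41. n16.lab = -8  [C₀.val + C₁.lab - 42]
42. n0.hot = -4  [S₁.mk - 19]
43. n0.idx = false  [false]
44. n0.wid = false  [A.cnt > 20]
45. n0.mk = -8  [S₁.hot + S₁.mk - 15]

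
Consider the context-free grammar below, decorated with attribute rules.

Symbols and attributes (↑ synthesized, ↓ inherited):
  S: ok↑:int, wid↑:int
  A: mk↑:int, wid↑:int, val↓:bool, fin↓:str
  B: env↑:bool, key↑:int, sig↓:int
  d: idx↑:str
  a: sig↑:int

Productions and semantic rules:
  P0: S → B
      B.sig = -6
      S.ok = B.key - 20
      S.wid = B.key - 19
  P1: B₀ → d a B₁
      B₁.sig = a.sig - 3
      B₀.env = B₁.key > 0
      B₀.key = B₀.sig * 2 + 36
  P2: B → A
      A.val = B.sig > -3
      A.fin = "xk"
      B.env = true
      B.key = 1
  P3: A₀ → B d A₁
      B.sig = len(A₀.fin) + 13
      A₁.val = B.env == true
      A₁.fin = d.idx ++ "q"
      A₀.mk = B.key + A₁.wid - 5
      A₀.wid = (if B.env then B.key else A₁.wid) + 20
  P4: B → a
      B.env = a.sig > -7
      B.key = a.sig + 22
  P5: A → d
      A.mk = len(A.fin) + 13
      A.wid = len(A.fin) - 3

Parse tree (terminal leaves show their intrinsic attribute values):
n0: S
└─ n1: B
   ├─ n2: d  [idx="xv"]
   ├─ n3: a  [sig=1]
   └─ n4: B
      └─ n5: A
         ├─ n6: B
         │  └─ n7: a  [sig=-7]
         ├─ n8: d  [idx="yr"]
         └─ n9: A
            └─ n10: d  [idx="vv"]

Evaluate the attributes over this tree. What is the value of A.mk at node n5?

1. n1.sig = -6  [-6]
2. n2.idx = "xv"  [terminal]
3. n3.sig = 1  [terminal]
4. n4.sig = -2  [a.sig - 3]
5. n5.val = true  [B.sig > -3]
6. n5.fin = "xk"  ["xk"]
7. n6.sig = 15  [len(A₀.fin) + 13]
8. n7.sig = -7  [terminal]
9. n6.env = false  [a.sig > -7]
10. n6.key = 15  [a.sig + 22]
11. n8.idx = "yr"  [terminal]
12. n9.val = false  [B.env == true]
13. n9.fin = "yrq"  [d.idx ++ "q"]
14. n10.idx = "vv"  [terminal]
15. n9.mk = 16  [len(A.fin) + 13]
16. n9.wid = 0  [len(A.fin) - 3]
17. n5.mk = 10  [B.key + A₁.wid - 5]
18. n5.wid = 20  [(if B.env then B.key else A₁.wid) + 20]
19. n4.env = true  [true]
20. n4.key = 1  [1]
21. n1.env = true  [B₁.key > 0]
22. n1.key = 24  [B₀.sig * 2 + 36]
23. n0.ok = 4  [B.key - 20]
24. n0.wid = 5  [B.key - 19]

10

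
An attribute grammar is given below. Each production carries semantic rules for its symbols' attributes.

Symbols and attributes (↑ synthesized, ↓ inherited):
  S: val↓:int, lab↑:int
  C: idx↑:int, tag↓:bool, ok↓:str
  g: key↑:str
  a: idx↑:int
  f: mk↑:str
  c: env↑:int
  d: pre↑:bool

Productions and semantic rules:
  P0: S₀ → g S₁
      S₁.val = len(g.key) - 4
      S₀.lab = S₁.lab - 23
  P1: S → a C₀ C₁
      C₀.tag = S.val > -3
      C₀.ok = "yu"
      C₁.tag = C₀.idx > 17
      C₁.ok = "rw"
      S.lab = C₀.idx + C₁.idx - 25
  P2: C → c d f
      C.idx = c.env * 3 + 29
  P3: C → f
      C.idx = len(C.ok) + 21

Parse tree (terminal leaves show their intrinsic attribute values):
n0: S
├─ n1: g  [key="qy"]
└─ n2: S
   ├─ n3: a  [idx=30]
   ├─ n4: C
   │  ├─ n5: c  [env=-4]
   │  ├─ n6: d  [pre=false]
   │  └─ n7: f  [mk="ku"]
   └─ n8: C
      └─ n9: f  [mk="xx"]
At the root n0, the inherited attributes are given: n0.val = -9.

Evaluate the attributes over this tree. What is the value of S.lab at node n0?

1. n0.val = -9  [given at root]
2. n1.key = "qy"  [terminal]
3. n2.val = -2  [len(g.key) - 4]
4. n3.idx = 30  [terminal]
5. n4.tag = true  [S.val > -3]
6. n4.ok = "yu"  ["yu"]
7. n5.env = -4  [terminal]
8. n6.pre = false  [terminal]
9. n7.mk = "ku"  [terminal]
10. n4.idx = 17  [c.env * 3 + 29]
11. n8.tag = false  [C₀.idx > 17]
12. n8.ok = "rw"  ["rw"]
13. n9.mk = "xx"  [terminal]
14. n8.idx = 23  [len(C.ok) + 21]
15. n2.lab = 15  [C₀.idx + C₁.idx - 25]
16. n0.lab = -8  [S₁.lab - 23]

-8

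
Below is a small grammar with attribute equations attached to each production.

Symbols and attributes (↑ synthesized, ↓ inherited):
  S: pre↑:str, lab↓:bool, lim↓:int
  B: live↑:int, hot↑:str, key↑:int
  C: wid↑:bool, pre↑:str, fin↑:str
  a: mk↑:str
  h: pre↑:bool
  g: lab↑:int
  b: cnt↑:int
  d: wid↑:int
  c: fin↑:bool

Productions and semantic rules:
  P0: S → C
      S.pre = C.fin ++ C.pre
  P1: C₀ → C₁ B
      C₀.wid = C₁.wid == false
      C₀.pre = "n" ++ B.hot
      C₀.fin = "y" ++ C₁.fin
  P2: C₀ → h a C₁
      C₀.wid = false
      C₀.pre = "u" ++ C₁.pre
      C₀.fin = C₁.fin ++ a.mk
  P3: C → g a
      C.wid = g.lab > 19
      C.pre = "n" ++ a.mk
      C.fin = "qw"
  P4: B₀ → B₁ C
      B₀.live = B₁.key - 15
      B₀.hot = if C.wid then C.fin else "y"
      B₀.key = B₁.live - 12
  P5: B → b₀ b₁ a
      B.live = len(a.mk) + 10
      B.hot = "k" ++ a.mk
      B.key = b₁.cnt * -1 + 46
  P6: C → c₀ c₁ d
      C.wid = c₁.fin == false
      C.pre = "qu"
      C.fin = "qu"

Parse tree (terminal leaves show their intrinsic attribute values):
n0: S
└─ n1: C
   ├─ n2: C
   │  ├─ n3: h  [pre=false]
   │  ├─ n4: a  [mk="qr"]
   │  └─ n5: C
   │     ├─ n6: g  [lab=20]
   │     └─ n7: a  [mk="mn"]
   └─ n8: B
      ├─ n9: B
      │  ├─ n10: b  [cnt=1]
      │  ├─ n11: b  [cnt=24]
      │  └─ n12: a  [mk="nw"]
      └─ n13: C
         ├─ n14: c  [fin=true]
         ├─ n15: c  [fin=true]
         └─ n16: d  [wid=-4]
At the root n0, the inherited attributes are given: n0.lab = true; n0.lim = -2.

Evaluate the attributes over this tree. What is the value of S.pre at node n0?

1. n0.lab = true  [given at root]
2. n0.lim = -2  [given at root]
3. n3.pre = false  [terminal]
4. n4.mk = "qr"  [terminal]
5. n6.lab = 20  [terminal]
6. n7.mk = "mn"  [terminal]
7. n5.wid = true  [g.lab > 19]
8. n5.pre = "nmn"  ["n" ++ a.mk]
9. n5.fin = "qw"  ["qw"]
10. n2.wid = false  [false]
11. n2.pre = "unmn"  ["u" ++ C₁.pre]
12. n2.fin = "qwqr"  [C₁.fin ++ a.mk]
13. n10.cnt = 1  [terminal]
14. n11.cnt = 24  [terminal]
15. n12.mk = "nw"  [terminal]
16. n9.live = 12  [len(a.mk) + 10]
17. n9.hot = "knw"  ["k" ++ a.mk]
18. n9.key = 22  [b₁.cnt * -1 + 46]
19. n14.fin = true  [terminal]
20. n15.fin = true  [terminal]
21. n16.wid = -4  [terminal]
22. n13.wid = false  [c₁.fin == false]
23. n13.pre = "qu"  ["qu"]
24. n13.fin = "qu"  ["qu"]
25. n8.live = 7  [B₁.key - 15]
26. n8.hot = "y"  [if C.wid then C.fin else "y"]
27. n8.key = 0  [B₁.live - 12]
28. n1.wid = true  [C₁.wid == false]
29. n1.pre = "ny"  ["n" ++ B.hot]
30. n1.fin = "yqwqr"  ["y" ++ C₁.fin]
31. n0.pre = "yqwqrny"  [C.fin ++ C.pre]

"yqwqrny"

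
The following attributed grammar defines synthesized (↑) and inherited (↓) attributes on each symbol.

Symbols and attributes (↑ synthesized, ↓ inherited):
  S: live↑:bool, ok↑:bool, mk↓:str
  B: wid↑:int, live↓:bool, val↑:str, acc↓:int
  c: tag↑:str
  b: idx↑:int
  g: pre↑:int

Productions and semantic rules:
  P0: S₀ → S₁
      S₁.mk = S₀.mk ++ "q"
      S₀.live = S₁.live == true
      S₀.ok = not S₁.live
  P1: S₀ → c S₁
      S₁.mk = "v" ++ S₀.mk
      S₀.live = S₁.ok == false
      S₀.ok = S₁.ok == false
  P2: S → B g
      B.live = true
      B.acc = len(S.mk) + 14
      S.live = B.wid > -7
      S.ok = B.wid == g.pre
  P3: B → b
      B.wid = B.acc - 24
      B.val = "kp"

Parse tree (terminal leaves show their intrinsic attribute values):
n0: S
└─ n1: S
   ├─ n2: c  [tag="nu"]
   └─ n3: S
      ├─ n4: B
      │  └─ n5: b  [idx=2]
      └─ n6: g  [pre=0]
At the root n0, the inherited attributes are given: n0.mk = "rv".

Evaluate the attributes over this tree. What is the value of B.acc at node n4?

1. n0.mk = "rv"  [given at root]
2. n1.mk = "rvq"  [S₀.mk ++ "q"]
3. n2.tag = "nu"  [terminal]
4. n3.mk = "vrvq"  ["v" ++ S₀.mk]
5. n4.live = true  [true]
6. n4.acc = 18  [len(S.mk) + 14]
7. n5.idx = 2  [terminal]
8. n4.wid = -6  [B.acc - 24]
9. n4.val = "kp"  ["kp"]
10. n6.pre = 0  [terminal]
11. n3.live = true  [B.wid > -7]
12. n3.ok = false  [B.wid == g.pre]
13. n1.live = true  [S₁.ok == false]
14. n1.ok = true  [S₁.ok == false]
15. n0.live = true  [S₁.live == true]
16. n0.ok = false  [not S₁.live]

18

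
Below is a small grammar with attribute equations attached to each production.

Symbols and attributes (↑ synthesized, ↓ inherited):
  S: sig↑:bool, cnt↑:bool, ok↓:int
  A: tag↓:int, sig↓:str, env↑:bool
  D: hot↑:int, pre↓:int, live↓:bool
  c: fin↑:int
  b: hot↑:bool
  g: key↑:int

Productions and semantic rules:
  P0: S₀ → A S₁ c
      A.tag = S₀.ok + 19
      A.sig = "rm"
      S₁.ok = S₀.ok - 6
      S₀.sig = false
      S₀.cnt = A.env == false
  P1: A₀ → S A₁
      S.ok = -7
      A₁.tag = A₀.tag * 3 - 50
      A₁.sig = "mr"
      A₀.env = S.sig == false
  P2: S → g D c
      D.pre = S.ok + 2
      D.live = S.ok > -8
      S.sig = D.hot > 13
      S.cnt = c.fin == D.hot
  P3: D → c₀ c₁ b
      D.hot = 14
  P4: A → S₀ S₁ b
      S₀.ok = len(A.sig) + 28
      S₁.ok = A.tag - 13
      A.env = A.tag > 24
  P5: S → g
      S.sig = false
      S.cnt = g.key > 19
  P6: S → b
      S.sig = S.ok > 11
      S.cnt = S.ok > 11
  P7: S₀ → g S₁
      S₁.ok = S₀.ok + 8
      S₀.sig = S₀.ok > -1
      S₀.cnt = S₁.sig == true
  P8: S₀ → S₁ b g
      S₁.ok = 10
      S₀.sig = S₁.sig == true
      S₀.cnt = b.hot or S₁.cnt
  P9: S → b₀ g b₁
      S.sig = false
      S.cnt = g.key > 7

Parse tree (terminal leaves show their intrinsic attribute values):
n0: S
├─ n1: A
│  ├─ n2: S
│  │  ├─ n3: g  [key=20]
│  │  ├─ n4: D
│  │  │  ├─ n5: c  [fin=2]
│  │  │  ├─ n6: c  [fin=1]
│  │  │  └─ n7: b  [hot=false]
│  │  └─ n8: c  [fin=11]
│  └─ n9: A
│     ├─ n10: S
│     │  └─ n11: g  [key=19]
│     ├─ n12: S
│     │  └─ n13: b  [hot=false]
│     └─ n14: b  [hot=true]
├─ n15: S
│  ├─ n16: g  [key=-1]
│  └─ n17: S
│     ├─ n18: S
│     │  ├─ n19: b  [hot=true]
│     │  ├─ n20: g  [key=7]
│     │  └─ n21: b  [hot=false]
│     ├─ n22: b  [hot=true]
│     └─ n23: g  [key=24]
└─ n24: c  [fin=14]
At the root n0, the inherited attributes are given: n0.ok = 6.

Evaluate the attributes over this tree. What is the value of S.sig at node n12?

true

1. n0.ok = 6  [given at root]
2. n1.tag = 25  [S₀.ok + 19]
3. n1.sig = "rm"  ["rm"]
4. n2.ok = -7  [-7]
5. n3.key = 20  [terminal]
6. n4.pre = -5  [S.ok + 2]
7. n4.live = true  [S.ok > -8]
8. n5.fin = 2  [terminal]
9. n6.fin = 1  [terminal]
10. n7.hot = false  [terminal]
11. n4.hot = 14  [14]
12. n8.fin = 11  [terminal]
13. n2.sig = true  [D.hot > 13]
14. n2.cnt = false  [c.fin == D.hot]
15. n9.tag = 25  [A₀.tag * 3 - 50]
16. n9.sig = "mr"  ["mr"]
17. n10.ok = 30  [len(A.sig) + 28]
18. n11.key = 19  [terminal]
19. n10.sig = false  [false]
20. n10.cnt = false  [g.key > 19]
21. n12.ok = 12  [A.tag - 13]
22. n13.hot = false  [terminal]
23. n12.sig = true  [S.ok > 11]
24. n12.cnt = true  [S.ok > 11]
25. n14.hot = true  [terminal]
26. n9.env = true  [A.tag > 24]
27. n1.env = false  [S.sig == false]
28. n15.ok = 0  [S₀.ok - 6]
29. n16.key = -1  [terminal]
30. n17.ok = 8  [S₀.ok + 8]
31. n18.ok = 10  [10]
32. n19.hot = true  [terminal]
33. n20.key = 7  [terminal]
34. n21.hot = false  [terminal]
35. n18.sig = false  [false]
36. n18.cnt = false  [g.key > 7]
37. n22.hot = true  [terminal]
38. n23.key = 24  [terminal]
39. n17.sig = false  [S₁.sig == true]
40. n17.cnt = true  [b.hot or S₁.cnt]
41. n15.sig = true  [S₀.ok > -1]
42. n15.cnt = false  [S₁.sig == true]
43. n24.fin = 14  [terminal]
44. n0.sig = false  [false]
45. n0.cnt = true  [A.env == false]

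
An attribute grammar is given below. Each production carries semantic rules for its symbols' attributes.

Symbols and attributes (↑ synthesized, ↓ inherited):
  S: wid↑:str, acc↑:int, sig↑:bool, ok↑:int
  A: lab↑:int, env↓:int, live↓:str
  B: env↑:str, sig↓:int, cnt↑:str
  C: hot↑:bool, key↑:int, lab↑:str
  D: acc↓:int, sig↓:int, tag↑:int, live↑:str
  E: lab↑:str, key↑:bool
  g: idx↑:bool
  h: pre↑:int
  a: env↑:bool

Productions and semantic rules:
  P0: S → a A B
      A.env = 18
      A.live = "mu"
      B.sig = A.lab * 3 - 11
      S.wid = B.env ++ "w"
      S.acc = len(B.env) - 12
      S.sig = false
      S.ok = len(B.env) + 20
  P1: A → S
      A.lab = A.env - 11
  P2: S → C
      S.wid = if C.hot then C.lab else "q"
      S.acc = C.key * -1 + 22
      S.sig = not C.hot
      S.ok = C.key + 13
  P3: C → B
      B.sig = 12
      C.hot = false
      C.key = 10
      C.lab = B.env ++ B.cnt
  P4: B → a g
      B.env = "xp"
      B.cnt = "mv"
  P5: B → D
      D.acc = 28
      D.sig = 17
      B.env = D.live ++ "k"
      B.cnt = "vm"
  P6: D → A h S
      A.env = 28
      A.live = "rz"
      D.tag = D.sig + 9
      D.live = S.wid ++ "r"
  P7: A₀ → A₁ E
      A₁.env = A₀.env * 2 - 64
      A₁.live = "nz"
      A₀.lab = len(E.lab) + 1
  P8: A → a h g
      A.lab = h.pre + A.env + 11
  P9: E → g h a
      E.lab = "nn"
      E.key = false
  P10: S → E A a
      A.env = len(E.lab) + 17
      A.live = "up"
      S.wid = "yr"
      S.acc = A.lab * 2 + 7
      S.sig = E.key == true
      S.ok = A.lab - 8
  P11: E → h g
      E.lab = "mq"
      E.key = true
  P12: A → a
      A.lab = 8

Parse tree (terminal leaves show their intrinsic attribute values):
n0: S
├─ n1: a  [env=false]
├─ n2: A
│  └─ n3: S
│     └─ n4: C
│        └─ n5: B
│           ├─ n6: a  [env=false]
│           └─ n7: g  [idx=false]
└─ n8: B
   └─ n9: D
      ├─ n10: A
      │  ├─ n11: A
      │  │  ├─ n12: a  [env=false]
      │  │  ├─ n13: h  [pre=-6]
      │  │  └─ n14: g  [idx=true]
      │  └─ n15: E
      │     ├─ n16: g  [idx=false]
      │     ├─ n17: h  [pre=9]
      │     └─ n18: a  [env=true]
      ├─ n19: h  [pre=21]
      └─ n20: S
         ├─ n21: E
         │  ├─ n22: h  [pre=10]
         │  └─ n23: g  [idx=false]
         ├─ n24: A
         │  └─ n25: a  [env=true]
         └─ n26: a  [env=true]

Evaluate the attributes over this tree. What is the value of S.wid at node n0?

"yrrkw"

1. n1.env = false  [terminal]
2. n2.env = 18  [18]
3. n2.live = "mu"  ["mu"]
4. n5.sig = 12  [12]
5. n6.env = false  [terminal]
6. n7.idx = false  [terminal]
7. n5.env = "xp"  ["xp"]
8. n5.cnt = "mv"  ["mv"]
9. n4.hot = false  [false]
10. n4.key = 10  [10]
11. n4.lab = "xpmv"  [B.env ++ B.cnt]
12. n3.wid = "q"  [if C.hot then C.lab else "q"]
13. n3.acc = 12  [C.key * -1 + 22]
14. n3.sig = true  [not C.hot]
15. n3.ok = 23  [C.key + 13]
16. n2.lab = 7  [A.env - 11]
17. n8.sig = 10  [A.lab * 3 - 11]
18. n9.acc = 28  [28]
19. n9.sig = 17  [17]
20. n10.env = 28  [28]
21. n10.live = "rz"  ["rz"]
22. n11.env = -8  [A₀.env * 2 - 64]
23. n11.live = "nz"  ["nz"]
24. n12.env = false  [terminal]
25. n13.pre = -6  [terminal]
26. n14.idx = true  [terminal]
27. n11.lab = -3  [h.pre + A.env + 11]
28. n16.idx = false  [terminal]
29. n17.pre = 9  [terminal]
30. n18.env = true  [terminal]
31. n15.lab = "nn"  ["nn"]
32. n15.key = false  [false]
33. n10.lab = 3  [len(E.lab) + 1]
34. n19.pre = 21  [terminal]
35. n22.pre = 10  [terminal]
36. n23.idx = false  [terminal]
37. n21.lab = "mq"  ["mq"]
38. n21.key = true  [true]
39. n24.env = 19  [len(E.lab) + 17]
40. n24.live = "up"  ["up"]
41. n25.env = true  [terminal]
42. n24.lab = 8  [8]
43. n26.env = true  [terminal]
44. n20.wid = "yr"  ["yr"]
45. n20.acc = 23  [A.lab * 2 + 7]
46. n20.sig = true  [E.key == true]
47. n20.ok = 0  [A.lab - 8]
48. n9.tag = 26  [D.sig + 9]
49. n9.live = "yrr"  [S.wid ++ "r"]
50. n8.env = "yrrk"  [D.live ++ "k"]
51. n8.cnt = "vm"  ["vm"]
52. n0.wid = "yrrkw"  [B.env ++ "w"]
53. n0.acc = -8  [len(B.env) - 12]
54. n0.sig = false  [false]
55. n0.ok = 24  [len(B.env) + 20]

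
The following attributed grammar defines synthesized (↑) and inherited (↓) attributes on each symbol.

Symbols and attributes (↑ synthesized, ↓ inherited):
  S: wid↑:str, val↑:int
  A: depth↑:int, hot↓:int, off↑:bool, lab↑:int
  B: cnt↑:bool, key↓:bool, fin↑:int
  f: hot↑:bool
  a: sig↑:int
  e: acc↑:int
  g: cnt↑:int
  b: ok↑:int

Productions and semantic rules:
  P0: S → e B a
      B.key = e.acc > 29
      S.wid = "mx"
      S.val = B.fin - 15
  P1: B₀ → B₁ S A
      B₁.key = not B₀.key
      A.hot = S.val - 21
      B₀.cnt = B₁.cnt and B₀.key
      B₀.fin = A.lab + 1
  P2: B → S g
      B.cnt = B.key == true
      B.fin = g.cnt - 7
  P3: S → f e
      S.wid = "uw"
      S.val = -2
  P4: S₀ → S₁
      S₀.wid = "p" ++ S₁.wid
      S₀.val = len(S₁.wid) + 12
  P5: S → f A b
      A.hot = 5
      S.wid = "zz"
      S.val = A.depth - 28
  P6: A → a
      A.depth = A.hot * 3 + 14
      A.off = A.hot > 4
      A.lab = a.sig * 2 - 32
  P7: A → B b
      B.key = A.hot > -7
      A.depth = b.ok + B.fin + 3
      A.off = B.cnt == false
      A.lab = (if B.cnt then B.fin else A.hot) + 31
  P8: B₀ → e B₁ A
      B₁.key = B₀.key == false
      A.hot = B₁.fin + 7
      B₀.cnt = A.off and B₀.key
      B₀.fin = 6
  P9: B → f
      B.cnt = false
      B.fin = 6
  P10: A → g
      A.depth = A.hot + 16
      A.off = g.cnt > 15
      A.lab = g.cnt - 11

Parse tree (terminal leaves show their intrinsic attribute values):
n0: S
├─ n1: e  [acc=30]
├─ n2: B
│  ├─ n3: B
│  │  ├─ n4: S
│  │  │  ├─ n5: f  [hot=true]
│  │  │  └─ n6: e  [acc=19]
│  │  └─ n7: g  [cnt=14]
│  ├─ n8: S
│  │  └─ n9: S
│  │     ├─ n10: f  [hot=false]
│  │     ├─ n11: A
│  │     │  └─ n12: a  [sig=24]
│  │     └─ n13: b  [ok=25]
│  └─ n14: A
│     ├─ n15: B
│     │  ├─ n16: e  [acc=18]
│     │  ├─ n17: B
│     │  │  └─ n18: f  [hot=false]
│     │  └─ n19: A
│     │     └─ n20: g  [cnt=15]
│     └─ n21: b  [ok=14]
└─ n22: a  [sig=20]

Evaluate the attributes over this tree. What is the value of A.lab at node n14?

1. n1.acc = 30  [terminal]
2. n2.key = true  [e.acc > 29]
3. n3.key = false  [not B₀.key]
4. n5.hot = true  [terminal]
5. n6.acc = 19  [terminal]
6. n4.wid = "uw"  ["uw"]
7. n4.val = -2  [-2]
8. n7.cnt = 14  [terminal]
9. n3.cnt = false  [B.key == true]
10. n3.fin = 7  [g.cnt - 7]
11. n10.hot = false  [terminal]
12. n11.hot = 5  [5]
13. n12.sig = 24  [terminal]
14. n11.depth = 29  [A.hot * 3 + 14]
15. n11.off = true  [A.hot > 4]
16. n11.lab = 16  [a.sig * 2 - 32]
17. n13.ok = 25  [terminal]
18. n9.wid = "zz"  ["zz"]
19. n9.val = 1  [A.depth - 28]
20. n8.wid = "pzz"  ["p" ++ S₁.wid]
21. n8.val = 14  [len(S₁.wid) + 12]
22. n14.hot = -7  [S.val - 21]
23. n15.key = false  [A.hot > -7]
24. n16.acc = 18  [terminal]
25. n17.key = true  [B₀.key == false]
26. n18.hot = false  [terminal]
27. n17.cnt = false  [false]
28. n17.fin = 6  [6]
29. n19.hot = 13  [B₁.fin + 7]
30. n20.cnt = 15  [terminal]
31. n19.depth = 29  [A.hot + 16]
32. n19.off = false  [g.cnt > 15]
33. n19.lab = 4  [g.cnt - 11]
34. n15.cnt = false  [A.off and B₀.key]
35. n15.fin = 6  [6]
36. n21.ok = 14  [terminal]
37. n14.depth = 23  [b.ok + B.fin + 3]
38. n14.off = true  [B.cnt == false]
39. n14.lab = 24  [(if B.cnt then B.fin else A.hot) + 31]
40. n2.cnt = false  [B₁.cnt and B₀.key]
41. n2.fin = 25  [A.lab + 1]
42. n22.sig = 20  [terminal]
43. n0.wid = "mx"  ["mx"]
44. n0.val = 10  [B.fin - 15]

24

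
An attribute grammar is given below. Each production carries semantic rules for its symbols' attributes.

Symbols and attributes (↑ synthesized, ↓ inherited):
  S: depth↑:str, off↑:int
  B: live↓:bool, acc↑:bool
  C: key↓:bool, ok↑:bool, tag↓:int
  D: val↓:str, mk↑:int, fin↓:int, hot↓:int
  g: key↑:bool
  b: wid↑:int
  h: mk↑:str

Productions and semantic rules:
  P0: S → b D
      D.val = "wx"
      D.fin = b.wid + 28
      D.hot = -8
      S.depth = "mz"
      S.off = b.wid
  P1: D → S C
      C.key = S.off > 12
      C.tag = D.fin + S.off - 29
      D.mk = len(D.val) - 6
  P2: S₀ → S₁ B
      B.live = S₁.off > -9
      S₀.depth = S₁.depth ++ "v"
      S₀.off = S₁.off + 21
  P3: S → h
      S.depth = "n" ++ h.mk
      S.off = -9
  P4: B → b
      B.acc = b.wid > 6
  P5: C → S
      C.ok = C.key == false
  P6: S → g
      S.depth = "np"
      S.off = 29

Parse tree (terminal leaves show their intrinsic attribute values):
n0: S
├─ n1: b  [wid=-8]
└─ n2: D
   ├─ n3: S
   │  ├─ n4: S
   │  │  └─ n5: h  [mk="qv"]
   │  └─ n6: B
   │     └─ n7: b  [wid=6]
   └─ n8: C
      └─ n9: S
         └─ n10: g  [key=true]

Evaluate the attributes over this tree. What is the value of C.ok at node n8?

1. n1.wid = -8  [terminal]
2. n2.val = "wx"  ["wx"]
3. n2.fin = 20  [b.wid + 28]
4. n2.hot = -8  [-8]
5. n5.mk = "qv"  [terminal]
6. n4.depth = "nqv"  ["n" ++ h.mk]
7. n4.off = -9  [-9]
8. n6.live = false  [S₁.off > -9]
9. n7.wid = 6  [terminal]
10. n6.acc = false  [b.wid > 6]
11. n3.depth = "nqvv"  [S₁.depth ++ "v"]
12. n3.off = 12  [S₁.off + 21]
13. n8.key = false  [S.off > 12]
14. n8.tag = 3  [D.fin + S.off - 29]
15. n10.key = true  [terminal]
16. n9.depth = "np"  ["np"]
17. n9.off = 29  [29]
18. n8.ok = true  [C.key == false]
19. n2.mk = -4  [len(D.val) - 6]
20. n0.depth = "mz"  ["mz"]
21. n0.off = -8  [b.wid]

true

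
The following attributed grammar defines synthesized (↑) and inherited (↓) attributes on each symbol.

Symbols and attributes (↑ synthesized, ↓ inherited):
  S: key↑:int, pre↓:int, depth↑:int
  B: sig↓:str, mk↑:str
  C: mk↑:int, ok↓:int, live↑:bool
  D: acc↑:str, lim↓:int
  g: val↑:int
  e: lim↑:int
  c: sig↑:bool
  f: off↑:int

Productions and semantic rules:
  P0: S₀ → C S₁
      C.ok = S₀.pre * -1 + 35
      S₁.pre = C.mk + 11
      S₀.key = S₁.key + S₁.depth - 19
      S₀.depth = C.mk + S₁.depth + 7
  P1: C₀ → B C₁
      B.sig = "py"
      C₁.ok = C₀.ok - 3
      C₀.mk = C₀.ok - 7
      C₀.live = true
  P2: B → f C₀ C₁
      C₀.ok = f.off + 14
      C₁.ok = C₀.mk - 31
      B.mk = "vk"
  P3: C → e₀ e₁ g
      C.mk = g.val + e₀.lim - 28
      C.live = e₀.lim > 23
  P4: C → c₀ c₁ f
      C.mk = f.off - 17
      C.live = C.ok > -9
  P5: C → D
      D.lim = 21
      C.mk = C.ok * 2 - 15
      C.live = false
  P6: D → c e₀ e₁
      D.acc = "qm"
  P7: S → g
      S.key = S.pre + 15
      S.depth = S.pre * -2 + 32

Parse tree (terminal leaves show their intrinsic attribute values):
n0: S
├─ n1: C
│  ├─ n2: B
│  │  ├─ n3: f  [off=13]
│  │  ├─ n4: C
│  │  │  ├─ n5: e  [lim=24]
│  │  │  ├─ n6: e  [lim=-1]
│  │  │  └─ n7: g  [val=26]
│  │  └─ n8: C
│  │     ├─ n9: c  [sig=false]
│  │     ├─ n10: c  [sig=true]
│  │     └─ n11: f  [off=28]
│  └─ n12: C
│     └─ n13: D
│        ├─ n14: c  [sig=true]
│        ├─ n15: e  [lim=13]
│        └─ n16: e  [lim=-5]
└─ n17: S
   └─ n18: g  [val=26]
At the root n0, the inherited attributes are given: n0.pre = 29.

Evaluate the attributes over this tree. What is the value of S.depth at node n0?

1. n0.pre = 29  [given at root]
2. n1.ok = 6  [S₀.pre * -1 + 35]
3. n2.sig = "py"  ["py"]
4. n3.off = 13  [terminal]
5. n4.ok = 27  [f.off + 14]
6. n5.lim = 24  [terminal]
7. n6.lim = -1  [terminal]
8. n7.val = 26  [terminal]
9. n4.mk = 22  [g.val + e₀.lim - 28]
10. n4.live = true  [e₀.lim > 23]
11. n8.ok = -9  [C₀.mk - 31]
12. n9.sig = false  [terminal]
13. n10.sig = true  [terminal]
14. n11.off = 28  [terminal]
15. n8.mk = 11  [f.off - 17]
16. n8.live = false  [C.ok > -9]
17. n2.mk = "vk"  ["vk"]
18. n12.ok = 3  [C₀.ok - 3]
19. n13.lim = 21  [21]
20. n14.sig = true  [terminal]
21. n15.lim = 13  [terminal]
22. n16.lim = -5  [terminal]
23. n13.acc = "qm"  ["qm"]
24. n12.mk = -9  [C.ok * 2 - 15]
25. n12.live = false  [false]
26. n1.mk = -1  [C₀.ok - 7]
27. n1.live = true  [true]
28. n17.pre = 10  [C.mk + 11]
29. n18.val = 26  [terminal]
30. n17.key = 25  [S.pre + 15]
31. n17.depth = 12  [S.pre * -2 + 32]
32. n0.key = 18  [S₁.key + S₁.depth - 19]
33. n0.depth = 18  [C.mk + S₁.depth + 7]

18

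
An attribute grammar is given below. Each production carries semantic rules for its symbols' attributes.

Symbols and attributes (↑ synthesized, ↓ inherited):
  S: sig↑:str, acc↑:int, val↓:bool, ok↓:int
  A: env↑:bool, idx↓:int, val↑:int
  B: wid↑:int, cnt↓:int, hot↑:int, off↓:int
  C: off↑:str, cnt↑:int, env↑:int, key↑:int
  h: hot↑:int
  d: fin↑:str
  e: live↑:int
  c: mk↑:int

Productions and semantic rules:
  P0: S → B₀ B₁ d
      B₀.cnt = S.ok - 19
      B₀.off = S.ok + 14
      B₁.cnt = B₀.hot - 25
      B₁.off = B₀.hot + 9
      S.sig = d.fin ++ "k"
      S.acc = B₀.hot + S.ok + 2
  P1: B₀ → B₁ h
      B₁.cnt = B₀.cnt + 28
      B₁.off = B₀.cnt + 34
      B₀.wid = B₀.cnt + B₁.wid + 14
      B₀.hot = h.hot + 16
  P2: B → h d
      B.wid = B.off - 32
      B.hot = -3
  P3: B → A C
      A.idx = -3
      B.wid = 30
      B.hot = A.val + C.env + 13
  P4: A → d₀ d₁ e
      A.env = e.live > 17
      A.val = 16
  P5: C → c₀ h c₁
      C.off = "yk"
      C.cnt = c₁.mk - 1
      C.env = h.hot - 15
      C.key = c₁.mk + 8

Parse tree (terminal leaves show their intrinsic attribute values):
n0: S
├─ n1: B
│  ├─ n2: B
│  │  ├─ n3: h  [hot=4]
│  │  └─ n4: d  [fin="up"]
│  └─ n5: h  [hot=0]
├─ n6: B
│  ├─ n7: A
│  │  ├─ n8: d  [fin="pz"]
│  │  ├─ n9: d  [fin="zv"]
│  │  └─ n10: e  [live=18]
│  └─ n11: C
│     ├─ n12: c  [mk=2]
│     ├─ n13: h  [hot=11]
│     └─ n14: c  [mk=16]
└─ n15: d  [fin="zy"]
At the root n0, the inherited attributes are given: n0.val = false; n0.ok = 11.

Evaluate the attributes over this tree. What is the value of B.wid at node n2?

-6

1. n0.val = false  [given at root]
2. n0.ok = 11  [given at root]
3. n1.cnt = -8  [S.ok - 19]
4. n1.off = 25  [S.ok + 14]
5. n2.cnt = 20  [B₀.cnt + 28]
6. n2.off = 26  [B₀.cnt + 34]
7. n3.hot = 4  [terminal]
8. n4.fin = "up"  [terminal]
9. n2.wid = -6  [B.off - 32]
10. n2.hot = -3  [-3]
11. n5.hot = 0  [terminal]
12. n1.wid = 0  [B₀.cnt + B₁.wid + 14]
13. n1.hot = 16  [h.hot + 16]
14. n6.cnt = -9  [B₀.hot - 25]
15. n6.off = 25  [B₀.hot + 9]
16. n7.idx = -3  [-3]
17. n8.fin = "pz"  [terminal]
18. n9.fin = "zv"  [terminal]
19. n10.live = 18  [terminal]
20. n7.env = true  [e.live > 17]
21. n7.val = 16  [16]
22. n12.mk = 2  [terminal]
23. n13.hot = 11  [terminal]
24. n14.mk = 16  [terminal]
25. n11.off = "yk"  ["yk"]
26. n11.cnt = 15  [c₁.mk - 1]
27. n11.env = -4  [h.hot - 15]
28. n11.key = 24  [c₁.mk + 8]
29. n6.wid = 30  [30]
30. n6.hot = 25  [A.val + C.env + 13]
31. n15.fin = "zy"  [terminal]
32. n0.sig = "zyk"  [d.fin ++ "k"]
33. n0.acc = 29  [B₀.hot + S.ok + 2]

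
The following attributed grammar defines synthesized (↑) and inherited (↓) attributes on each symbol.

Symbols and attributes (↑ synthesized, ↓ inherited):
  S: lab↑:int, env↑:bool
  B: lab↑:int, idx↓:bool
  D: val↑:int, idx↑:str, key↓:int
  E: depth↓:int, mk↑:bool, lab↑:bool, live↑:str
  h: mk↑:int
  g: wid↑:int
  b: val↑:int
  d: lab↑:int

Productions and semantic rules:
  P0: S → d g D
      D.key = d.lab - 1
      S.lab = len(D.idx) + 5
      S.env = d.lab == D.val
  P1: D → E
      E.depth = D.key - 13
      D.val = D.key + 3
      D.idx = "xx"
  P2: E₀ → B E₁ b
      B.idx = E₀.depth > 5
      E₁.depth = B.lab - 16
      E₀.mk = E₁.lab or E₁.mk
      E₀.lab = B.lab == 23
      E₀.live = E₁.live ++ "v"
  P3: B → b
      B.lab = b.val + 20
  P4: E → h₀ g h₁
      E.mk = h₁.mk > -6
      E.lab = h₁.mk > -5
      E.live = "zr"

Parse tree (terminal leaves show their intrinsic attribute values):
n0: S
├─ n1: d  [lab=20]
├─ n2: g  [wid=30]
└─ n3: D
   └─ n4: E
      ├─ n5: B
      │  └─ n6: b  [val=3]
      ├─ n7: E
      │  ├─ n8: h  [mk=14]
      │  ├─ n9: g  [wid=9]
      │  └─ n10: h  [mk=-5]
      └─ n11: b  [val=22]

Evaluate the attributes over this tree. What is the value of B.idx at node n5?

1. n1.lab = 20  [terminal]
2. n2.wid = 30  [terminal]
3. n3.key = 19  [d.lab - 1]
4. n4.depth = 6  [D.key - 13]
5. n5.idx = true  [E₀.depth > 5]
6. n6.val = 3  [terminal]
7. n5.lab = 23  [b.val + 20]
8. n7.depth = 7  [B.lab - 16]
9. n8.mk = 14  [terminal]
10. n9.wid = 9  [terminal]
11. n10.mk = -5  [terminal]
12. n7.mk = true  [h₁.mk > -6]
13. n7.lab = false  [h₁.mk > -5]
14. n7.live = "zr"  ["zr"]
15. n11.val = 22  [terminal]
16. n4.mk = true  [E₁.lab or E₁.mk]
17. n4.lab = true  [B.lab == 23]
18. n4.live = "zrv"  [E₁.live ++ "v"]
19. n3.val = 22  [D.key + 3]
20. n3.idx = "xx"  ["xx"]
21. n0.lab = 7  [len(D.idx) + 5]
22. n0.env = false  [d.lab == D.val]

true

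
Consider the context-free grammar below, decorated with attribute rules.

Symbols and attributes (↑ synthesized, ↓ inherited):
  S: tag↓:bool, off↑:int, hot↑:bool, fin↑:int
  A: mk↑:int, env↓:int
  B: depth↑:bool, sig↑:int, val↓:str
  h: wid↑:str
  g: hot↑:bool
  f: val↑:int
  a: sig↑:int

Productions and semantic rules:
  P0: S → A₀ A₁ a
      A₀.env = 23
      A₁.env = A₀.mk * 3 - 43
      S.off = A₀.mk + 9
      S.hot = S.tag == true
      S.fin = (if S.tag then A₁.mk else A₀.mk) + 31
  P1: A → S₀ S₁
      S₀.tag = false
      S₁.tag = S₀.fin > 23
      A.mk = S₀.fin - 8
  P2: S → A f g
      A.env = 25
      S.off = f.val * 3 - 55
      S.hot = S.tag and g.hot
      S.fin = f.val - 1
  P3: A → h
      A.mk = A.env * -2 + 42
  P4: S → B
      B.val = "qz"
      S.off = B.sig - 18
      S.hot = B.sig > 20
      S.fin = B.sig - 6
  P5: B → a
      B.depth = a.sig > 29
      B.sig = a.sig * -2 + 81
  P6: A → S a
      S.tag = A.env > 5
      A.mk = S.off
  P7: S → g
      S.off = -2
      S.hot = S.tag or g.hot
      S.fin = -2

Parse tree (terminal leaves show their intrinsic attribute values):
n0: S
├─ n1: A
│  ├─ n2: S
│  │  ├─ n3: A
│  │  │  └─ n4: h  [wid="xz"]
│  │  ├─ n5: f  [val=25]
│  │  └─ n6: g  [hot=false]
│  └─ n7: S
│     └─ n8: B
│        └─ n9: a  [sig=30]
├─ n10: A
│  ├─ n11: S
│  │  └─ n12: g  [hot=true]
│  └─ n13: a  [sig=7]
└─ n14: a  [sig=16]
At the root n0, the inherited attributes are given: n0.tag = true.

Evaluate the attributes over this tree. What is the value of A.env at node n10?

1. n0.tag = true  [given at root]
2. n1.env = 23  [23]
3. n2.tag = false  [false]
4. n3.env = 25  [25]
5. n4.wid = "xz"  [terminal]
6. n3.mk = -8  [A.env * -2 + 42]
7. n5.val = 25  [terminal]
8. n6.hot = false  [terminal]
9. n2.off = 20  [f.val * 3 - 55]
10. n2.hot = false  [S.tag and g.hot]
11. n2.fin = 24  [f.val - 1]
12. n7.tag = true  [S₀.fin > 23]
13. n8.val = "qz"  ["qz"]
14. n9.sig = 30  [terminal]
15. n8.depth = true  [a.sig > 29]
16. n8.sig = 21  [a.sig * -2 + 81]
17. n7.off = 3  [B.sig - 18]
18. n7.hot = true  [B.sig > 20]
19. n7.fin = 15  [B.sig - 6]
20. n1.mk = 16  [S₀.fin - 8]
21. n10.env = 5  [A₀.mk * 3 - 43]
22. n11.tag = false  [A.env > 5]
23. n12.hot = true  [terminal]
24. n11.off = -2  [-2]
25. n11.hot = true  [S.tag or g.hot]
26. n11.fin = -2  [-2]
27. n13.sig = 7  [terminal]
28. n10.mk = -2  [S.off]
29. n14.sig = 16  [terminal]
30. n0.off = 25  [A₀.mk + 9]
31. n0.hot = true  [S.tag == true]
32. n0.fin = 29  [(if S.tag then A₁.mk else A₀.mk) + 31]

5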